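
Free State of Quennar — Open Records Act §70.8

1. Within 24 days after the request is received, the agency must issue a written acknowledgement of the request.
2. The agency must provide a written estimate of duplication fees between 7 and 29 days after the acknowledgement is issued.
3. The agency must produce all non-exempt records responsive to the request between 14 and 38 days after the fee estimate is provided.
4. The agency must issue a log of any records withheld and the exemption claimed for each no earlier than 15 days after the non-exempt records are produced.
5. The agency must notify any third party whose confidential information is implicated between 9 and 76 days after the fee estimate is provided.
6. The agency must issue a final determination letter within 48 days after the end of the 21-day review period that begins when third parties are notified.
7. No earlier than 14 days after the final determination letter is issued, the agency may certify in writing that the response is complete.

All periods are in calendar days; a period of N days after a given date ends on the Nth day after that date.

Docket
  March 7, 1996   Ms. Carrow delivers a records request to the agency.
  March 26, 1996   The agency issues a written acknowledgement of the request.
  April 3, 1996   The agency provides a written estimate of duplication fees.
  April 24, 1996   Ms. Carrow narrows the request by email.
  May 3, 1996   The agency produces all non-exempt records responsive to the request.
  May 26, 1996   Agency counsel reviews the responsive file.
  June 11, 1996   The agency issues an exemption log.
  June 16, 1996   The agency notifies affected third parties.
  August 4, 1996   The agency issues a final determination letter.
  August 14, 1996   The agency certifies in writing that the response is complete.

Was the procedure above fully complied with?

No

Step 1: 24 days after March 7, 1996 (when the request is received) is March 31, 1996; completed March 26, 1996, before the deadline.
Step 2: the window is 7–29 days after March 26, 1996 (when the acknowledgement is issued), so April 2, 1996 through April 24, 1996; April 3, 1996 falls inside that range.
Step 3: the window is 14–38 days after April 3, 1996 (when the fee estimate is provided), so April 17, 1996 through May 11, 1996; done May 3, 1996 — within the window.
Step 4: the earliest permitted date is 15 days after May 3, 1996 (when the non-exempt records are produced), i.e. May 18, 1996; done June 11, 1996 — permitted.
Step 5: the window is 9–76 days after April 3, 1996 (when the fee estimate is provided), so April 12, 1996 through June 18, 1996; June 16, 1996 falls inside that range.
Step 6: 48 days after July 7, 1996 (end of the 21-day review period, which began when third parties are notified on June 16, 1996) is August 24, 1996; done August 4, 1996 — timely.
Step 7: the earliest permitted date is 14 days after August 4, 1996 (when the final determination letter is issued), i.e. August 18, 1996; acted on August 14, 1996, 4 days prematurely.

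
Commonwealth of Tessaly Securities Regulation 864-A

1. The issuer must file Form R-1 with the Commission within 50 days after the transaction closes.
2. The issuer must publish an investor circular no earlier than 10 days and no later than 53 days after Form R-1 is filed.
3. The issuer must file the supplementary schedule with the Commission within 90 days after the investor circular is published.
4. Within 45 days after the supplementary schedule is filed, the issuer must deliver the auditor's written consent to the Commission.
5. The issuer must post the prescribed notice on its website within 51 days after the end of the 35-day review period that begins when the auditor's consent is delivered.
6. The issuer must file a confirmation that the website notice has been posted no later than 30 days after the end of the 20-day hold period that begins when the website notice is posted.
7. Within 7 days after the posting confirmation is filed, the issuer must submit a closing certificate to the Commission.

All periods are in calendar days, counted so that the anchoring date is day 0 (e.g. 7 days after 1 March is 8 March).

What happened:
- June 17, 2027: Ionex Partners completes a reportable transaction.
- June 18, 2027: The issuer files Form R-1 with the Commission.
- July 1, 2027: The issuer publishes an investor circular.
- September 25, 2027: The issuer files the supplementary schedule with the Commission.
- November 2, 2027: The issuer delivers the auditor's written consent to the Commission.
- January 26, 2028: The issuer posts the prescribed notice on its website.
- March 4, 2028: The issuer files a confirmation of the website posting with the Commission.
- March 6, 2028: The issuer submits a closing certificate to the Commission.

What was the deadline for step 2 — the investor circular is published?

August 10, 2027

Step 2 runs from June 18, 2027, when Form R-1 is filed. The window is 10–53 days after June 18, 2027; it closes on August 10, 2027.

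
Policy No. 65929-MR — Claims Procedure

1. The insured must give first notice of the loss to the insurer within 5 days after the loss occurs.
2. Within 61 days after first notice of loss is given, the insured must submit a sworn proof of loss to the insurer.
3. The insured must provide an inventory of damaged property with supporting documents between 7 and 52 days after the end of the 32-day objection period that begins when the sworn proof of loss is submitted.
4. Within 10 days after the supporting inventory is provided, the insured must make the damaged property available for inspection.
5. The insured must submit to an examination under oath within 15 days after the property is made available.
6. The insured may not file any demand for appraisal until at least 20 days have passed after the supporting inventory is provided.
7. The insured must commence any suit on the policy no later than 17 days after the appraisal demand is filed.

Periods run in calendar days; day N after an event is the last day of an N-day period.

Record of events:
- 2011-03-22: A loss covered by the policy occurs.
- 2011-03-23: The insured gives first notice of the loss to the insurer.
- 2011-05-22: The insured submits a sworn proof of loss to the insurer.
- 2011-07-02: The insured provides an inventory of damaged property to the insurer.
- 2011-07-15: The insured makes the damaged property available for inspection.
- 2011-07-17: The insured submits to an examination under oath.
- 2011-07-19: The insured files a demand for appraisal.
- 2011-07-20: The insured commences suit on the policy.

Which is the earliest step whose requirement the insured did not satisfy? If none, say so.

Step 4

Step 1 — counting 5 days from 2011-03-22 (when the loss occurs) gives a deadline of 2011-03-27; completed 2011-03-23, before the deadline.
Step 2 — counting 61 days from 2011-03-23 (when first notice of loss is given) gives a deadline of 2011-05-23; 2011-05-22 is within that limit.
Step 3 — 7 and 52 days from 2011-06-23 (end of the 32-day objection period, which began when the sworn proof of loss is submitted on 2011-05-22) are 2011-06-30 and 2011-08-14 respectively; done 2011-07-02 — within the window.
Step 4 — counting 10 days from 2011-07-02 (when the supporting inventory is provided) gives a deadline of 2011-07-12; done 2011-07-15 — 3 days late.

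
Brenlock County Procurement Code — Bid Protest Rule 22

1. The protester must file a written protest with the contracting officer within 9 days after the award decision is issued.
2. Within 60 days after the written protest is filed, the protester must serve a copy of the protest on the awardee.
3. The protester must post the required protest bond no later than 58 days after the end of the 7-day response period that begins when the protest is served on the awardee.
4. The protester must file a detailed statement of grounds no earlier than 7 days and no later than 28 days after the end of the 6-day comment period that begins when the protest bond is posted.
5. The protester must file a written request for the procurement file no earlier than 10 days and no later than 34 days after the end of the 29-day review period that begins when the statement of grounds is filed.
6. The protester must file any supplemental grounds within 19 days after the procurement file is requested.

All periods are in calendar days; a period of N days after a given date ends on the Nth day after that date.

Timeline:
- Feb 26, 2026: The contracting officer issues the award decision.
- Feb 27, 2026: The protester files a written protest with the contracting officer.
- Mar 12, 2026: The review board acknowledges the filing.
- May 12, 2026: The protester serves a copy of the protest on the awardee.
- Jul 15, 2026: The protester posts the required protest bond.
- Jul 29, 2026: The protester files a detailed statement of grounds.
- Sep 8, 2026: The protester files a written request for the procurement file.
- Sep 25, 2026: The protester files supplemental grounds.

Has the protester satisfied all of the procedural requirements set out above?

(1) due by Feb 26, 2026 + 9 days = Mar 7, 2026; completed Feb 27, 2026, before the deadline.
(2) due by Feb 27, 2026 + 60 days = Apr 28, 2026; done May 12, 2026 — 14 days late.
The procedure was therefore not followed at step 2.

No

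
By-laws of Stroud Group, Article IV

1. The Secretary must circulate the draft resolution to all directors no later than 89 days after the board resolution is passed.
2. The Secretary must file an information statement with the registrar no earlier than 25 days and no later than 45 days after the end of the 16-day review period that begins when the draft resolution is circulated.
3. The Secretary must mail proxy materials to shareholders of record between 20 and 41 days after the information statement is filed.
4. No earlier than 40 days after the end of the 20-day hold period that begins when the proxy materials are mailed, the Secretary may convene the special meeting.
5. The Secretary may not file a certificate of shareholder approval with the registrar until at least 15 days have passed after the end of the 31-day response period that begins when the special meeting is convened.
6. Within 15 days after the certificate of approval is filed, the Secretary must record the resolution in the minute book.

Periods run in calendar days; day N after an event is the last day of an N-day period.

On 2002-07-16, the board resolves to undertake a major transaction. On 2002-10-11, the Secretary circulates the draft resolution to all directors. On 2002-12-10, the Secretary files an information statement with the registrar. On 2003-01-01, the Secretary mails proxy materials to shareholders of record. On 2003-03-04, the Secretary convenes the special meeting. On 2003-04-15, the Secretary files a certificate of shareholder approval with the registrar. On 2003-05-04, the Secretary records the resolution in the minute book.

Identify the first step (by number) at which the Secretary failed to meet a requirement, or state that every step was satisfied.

Step 1 — counting 89 days from 2002-07-16 (when the board resolution is passed) gives a deadline of 2002-10-13; completed 2002-10-11, before the deadline.
Step 2 — 25 and 45 days from 2002-10-27 (end of the 16-day review period, which began when the draft resolution is circulated on 2002-10-11) are 2002-11-21 and 2002-12-11 respectively; 2002-12-10 falls inside that range.
Step 3 — 20 and 41 days from 2002-12-10 (when the information statement is filed) are 2002-12-30 and 2003-01-20 respectively; done 2003-01-01, which is between those dates.
Step 4 — must wait 40 days from 2003-01-21 (end of the 20-day hold period, which began when the proxy materials are mailed on 2003-01-01), so not before 2003-03-02; 2003-03-04 is on or after that date.
Step 5 — must wait 15 days from 2003-04-04 (end of the 31-day response period, which began when the special meeting is convened on 2003-03-04), so not before 2003-04-19; acted on 2003-04-15, 4 days prematurely.
The analysis stops there.

Step 5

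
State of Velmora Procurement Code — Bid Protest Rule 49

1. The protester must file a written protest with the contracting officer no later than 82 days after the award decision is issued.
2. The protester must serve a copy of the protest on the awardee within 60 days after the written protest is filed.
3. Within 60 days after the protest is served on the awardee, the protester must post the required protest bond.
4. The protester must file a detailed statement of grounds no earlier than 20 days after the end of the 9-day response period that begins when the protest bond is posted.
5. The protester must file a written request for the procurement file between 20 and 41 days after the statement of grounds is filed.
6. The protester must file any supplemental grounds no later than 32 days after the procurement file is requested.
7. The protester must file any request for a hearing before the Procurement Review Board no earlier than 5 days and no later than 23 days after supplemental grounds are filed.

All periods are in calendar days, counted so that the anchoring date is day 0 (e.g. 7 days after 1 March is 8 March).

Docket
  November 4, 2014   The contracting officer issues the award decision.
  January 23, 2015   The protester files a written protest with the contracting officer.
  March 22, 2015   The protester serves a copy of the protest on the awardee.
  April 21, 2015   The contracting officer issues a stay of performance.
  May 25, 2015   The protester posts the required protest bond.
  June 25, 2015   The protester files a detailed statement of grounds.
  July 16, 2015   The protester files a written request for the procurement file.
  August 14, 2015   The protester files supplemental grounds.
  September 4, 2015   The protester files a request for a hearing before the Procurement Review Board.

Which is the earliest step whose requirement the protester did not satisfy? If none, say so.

Step 3

(1) due by November 4, 2014 + 82 days = January 25, 2015; done January 23, 2015 — timely.
(2) due by January 23, 2015 + 60 days = March 24, 2015; March 22, 2015 is within that limit.
(3) due by March 22, 2015 + 60 days = May 21, 2015; May 25, 2015 misses that deadline by 4 days.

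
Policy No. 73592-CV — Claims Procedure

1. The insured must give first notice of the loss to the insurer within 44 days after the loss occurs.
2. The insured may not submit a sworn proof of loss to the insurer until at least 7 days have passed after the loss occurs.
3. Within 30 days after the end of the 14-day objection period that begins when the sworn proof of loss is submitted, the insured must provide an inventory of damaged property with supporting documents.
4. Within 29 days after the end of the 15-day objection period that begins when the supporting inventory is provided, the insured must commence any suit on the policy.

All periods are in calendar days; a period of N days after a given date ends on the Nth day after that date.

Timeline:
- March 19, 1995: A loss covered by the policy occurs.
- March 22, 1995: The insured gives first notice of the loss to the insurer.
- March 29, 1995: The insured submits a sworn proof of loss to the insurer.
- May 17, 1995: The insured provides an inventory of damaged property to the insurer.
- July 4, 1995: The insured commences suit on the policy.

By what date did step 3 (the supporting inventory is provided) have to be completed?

The sworn proof of loss is submitted on March 29, 1995; the 14-day objection period therefore ends April 12, 1995, and step 3 runs from that date. 30 days after April 12, 1995 is May 12, 1995.

May 12, 1995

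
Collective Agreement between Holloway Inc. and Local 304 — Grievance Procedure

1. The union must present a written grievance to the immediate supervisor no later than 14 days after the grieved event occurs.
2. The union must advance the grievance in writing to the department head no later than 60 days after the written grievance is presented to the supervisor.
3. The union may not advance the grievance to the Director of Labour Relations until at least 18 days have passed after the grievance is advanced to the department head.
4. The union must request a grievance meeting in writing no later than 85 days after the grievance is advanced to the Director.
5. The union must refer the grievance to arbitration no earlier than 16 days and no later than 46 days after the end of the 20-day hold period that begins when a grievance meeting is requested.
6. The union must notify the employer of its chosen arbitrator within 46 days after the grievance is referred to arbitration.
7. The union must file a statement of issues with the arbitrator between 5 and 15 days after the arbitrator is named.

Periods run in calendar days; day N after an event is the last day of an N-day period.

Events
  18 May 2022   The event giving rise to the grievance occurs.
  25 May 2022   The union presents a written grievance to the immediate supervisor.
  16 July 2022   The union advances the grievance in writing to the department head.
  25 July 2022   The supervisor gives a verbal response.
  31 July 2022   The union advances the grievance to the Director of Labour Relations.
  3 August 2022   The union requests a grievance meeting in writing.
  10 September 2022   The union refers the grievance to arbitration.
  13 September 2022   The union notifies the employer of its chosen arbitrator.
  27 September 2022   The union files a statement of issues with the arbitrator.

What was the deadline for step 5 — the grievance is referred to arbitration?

A grievance meeting is requested on 3 August 2022; the 20-day hold period therefore ends 23 August 2022, and step 5 runs from that date. The window is 16–46 days after 23 August 2022; it closes on 8 October 2022.

8 October 2022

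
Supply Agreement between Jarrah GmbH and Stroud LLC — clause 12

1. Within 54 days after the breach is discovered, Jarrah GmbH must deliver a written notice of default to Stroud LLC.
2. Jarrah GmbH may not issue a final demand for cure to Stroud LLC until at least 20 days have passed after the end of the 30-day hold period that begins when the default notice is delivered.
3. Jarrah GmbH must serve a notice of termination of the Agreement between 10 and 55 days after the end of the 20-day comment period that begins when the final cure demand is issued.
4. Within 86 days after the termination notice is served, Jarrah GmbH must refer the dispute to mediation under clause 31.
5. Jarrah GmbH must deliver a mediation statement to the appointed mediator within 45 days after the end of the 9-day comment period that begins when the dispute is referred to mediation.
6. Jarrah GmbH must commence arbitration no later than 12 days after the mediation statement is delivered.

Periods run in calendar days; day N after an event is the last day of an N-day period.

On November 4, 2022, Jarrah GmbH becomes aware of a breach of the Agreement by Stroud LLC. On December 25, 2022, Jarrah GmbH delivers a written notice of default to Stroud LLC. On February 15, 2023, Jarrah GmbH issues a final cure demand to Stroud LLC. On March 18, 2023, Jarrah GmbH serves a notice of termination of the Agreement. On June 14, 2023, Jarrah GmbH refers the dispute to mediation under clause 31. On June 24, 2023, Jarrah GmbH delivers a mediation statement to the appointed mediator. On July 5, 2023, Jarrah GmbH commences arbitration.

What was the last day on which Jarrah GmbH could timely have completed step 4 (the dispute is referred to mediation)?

Step 4 runs from March 18, 2023, when the termination notice is served. 86 days after March 18, 2023 is June 12, 2023.

June 12, 2023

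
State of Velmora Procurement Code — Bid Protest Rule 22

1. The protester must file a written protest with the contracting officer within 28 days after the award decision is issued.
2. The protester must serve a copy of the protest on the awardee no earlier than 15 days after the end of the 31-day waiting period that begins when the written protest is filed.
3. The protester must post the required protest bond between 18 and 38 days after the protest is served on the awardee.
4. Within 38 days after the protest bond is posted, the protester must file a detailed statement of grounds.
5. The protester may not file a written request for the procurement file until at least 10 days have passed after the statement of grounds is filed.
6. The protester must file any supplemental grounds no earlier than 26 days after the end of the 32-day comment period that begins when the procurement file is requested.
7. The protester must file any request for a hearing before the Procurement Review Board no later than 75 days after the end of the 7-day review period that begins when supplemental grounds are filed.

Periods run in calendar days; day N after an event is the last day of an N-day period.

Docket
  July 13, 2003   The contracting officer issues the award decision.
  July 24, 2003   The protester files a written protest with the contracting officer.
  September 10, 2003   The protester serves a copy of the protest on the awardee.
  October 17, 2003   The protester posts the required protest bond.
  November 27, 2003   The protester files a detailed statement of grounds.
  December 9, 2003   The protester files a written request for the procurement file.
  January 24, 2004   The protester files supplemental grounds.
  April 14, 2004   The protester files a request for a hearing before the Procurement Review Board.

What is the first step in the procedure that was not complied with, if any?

Step 4

(1) due by July 13, 2003 + 28 days = August 10, 2003; done July 24, 2003 — timely.
(2) permitted from August 24, 2003 + 15 days = September 8, 2003 onward; done September 10, 2003, after the minimum wait.
(3) the permitted window runs from September 10, 2003 + 18 = September 28, 2003 to September 10, 2003 + 38 = October 18, 2003; October 17, 2003 falls inside that range.
(4) due by October 17, 2003 + 38 days = November 24, 2003; not done until November 27, 2003, 3 days after the deadline.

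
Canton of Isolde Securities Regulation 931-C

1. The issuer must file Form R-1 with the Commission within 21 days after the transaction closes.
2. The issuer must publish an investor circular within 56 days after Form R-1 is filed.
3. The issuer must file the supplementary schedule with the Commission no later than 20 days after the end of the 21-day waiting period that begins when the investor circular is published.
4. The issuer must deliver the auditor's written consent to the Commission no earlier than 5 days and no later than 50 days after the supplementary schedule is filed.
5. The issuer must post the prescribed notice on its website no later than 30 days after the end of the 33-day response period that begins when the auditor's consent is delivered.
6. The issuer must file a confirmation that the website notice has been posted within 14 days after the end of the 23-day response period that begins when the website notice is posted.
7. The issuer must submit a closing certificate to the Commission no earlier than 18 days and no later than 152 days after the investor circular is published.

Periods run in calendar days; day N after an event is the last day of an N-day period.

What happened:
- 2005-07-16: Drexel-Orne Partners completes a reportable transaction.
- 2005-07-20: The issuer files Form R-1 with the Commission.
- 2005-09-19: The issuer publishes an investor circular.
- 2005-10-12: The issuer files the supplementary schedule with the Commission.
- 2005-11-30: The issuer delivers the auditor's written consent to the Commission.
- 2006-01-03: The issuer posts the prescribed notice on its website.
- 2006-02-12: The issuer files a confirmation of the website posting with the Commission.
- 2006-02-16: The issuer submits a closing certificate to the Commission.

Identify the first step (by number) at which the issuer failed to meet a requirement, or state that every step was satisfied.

Step 2

(1) due by 2005-07-16 + 21 days = 2005-08-06; completed 2005-07-20, before the deadline.
(2) due by 2005-07-20 + 56 days = 2005-09-14; done 2005-09-19 — 5 days late.
That is the first point of non-compliance.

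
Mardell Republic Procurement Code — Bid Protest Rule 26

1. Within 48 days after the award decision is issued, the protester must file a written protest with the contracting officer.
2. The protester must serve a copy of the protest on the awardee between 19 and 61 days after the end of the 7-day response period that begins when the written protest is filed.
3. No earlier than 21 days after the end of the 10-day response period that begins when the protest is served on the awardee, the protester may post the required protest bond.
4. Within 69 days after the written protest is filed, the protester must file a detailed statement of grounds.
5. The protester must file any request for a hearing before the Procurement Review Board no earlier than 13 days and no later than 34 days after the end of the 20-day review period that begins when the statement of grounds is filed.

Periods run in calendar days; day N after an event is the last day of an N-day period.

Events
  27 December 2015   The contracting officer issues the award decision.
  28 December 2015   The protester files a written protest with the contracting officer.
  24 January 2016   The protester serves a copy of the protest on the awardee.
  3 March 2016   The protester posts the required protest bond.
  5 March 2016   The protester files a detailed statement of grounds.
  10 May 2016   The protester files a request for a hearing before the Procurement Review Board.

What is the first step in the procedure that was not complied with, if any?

Step 5

Step 1 — counting 48 days from 27 December 2015 (when the award decision is issued) gives a deadline of 13 February 2016; completed 28 December 2015, before the deadline.
Step 2 — 19 and 61 days from 4 January 2016 (end of the 7-day response period, which began when the written protest is filed on 28 December 2015) are 23 January 2016 and 5 March 2016 respectively; done 24 January 2016 — within the window.
Step 3 — must wait 21 days from 3 February 2016 (end of the 10-day response period, which began when the protest is served on the awardee on 24 January 2016), so not before 24 February 2016; done 3 March 2016, after the minimum wait.
Step 4 — counting 69 days from 28 December 2015 (when the written protest is filed) gives a deadline of 6 March 2016; completed 5 March 2016, before the deadline.
Step 5 — 13 and 34 days from 25 March 2016 (end of the 20-day review period, which began when the statement of grounds is filed on 5 March 2016) are 7 April 2016 and 28 April 2016 respectively; done 10 May 2016 — 12 days after the window closed.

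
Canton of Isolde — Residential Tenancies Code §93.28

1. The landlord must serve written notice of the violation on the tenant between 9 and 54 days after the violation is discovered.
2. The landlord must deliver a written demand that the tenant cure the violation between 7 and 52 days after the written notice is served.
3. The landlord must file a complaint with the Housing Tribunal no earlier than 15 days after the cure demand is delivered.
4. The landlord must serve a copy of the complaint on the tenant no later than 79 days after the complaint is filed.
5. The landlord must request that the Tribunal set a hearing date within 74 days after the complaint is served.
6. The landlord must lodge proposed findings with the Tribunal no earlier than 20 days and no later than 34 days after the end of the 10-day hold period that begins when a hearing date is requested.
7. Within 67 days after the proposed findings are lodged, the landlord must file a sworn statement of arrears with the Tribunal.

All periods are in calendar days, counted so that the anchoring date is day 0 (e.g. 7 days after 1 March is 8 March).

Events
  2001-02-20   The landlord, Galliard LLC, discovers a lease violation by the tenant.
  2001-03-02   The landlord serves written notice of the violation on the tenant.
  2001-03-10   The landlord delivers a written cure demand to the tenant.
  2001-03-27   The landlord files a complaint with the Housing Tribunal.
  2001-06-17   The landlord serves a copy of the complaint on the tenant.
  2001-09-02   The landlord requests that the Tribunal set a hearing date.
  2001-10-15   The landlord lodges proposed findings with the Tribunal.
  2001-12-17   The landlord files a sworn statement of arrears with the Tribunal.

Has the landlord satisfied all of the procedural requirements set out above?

No

(1) the permitted window runs from 2001-02-20 + 9 = 2001-03-01 to 2001-02-20 + 54 = 2001-04-15; done 2001-03-02, which is between those dates.
(2) the permitted window runs from 2001-03-02 + 7 = 2001-03-09 to 2001-03-02 + 52 = 2001-04-23; done 2001-03-10 — within the window.
(3) permitted from 2001-03-10 + 15 days = 2001-03-25 onward; done 2001-03-27, after the minimum wait.
(4) due by 2001-03-27 + 79 days = 2001-06-14; 2001-06-17 misses that deadline by 3 days.
The analysis stops there.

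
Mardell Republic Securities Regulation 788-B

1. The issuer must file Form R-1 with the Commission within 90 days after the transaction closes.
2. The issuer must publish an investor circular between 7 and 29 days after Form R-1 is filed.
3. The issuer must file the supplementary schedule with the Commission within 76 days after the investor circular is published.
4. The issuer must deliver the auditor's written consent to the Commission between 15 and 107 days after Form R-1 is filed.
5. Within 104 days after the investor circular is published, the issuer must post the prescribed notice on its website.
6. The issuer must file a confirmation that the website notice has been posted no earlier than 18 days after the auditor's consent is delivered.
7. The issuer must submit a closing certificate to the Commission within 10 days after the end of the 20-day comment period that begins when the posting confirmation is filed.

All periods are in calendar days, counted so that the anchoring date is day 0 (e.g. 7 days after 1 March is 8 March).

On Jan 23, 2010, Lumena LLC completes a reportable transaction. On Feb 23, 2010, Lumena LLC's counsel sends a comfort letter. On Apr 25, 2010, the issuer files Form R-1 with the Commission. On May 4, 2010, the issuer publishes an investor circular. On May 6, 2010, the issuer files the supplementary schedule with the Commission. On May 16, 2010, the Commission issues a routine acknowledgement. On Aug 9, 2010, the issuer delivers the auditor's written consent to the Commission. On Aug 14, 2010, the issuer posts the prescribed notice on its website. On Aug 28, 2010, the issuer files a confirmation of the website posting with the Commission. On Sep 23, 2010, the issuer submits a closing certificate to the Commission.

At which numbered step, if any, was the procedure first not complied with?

Step 1

(1) due by Jan 23, 2010 + 90 days = Apr 23, 2010; done Apr 25, 2010 — 2 days late.
No need to go further; step 1 was not satisfied.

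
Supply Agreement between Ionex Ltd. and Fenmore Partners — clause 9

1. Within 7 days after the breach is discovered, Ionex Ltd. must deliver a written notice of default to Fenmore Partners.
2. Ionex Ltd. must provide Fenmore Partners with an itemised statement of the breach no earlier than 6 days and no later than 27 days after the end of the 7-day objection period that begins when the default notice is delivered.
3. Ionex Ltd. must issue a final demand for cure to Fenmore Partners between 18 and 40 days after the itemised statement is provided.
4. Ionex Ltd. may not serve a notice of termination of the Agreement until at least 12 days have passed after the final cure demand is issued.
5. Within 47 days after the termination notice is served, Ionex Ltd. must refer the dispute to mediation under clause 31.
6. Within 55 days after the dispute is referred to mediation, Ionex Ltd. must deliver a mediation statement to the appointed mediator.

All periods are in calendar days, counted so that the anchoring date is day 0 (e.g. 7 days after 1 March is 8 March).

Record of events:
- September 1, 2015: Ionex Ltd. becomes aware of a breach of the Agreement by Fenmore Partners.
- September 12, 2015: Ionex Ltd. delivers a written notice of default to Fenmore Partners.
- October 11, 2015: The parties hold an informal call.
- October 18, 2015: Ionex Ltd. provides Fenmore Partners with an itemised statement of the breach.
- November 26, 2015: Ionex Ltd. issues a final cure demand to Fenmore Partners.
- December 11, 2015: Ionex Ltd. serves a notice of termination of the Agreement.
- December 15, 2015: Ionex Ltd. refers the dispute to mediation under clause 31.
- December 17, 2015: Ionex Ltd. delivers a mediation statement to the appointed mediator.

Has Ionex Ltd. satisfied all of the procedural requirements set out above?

Step 1 — counting 7 days from September 1, 2015 (when the breach is discovered) gives a deadline of September 8, 2015; not done until September 12, 2015, 4 days after the deadline.
No need to go further; step 1 was not satisfied.

No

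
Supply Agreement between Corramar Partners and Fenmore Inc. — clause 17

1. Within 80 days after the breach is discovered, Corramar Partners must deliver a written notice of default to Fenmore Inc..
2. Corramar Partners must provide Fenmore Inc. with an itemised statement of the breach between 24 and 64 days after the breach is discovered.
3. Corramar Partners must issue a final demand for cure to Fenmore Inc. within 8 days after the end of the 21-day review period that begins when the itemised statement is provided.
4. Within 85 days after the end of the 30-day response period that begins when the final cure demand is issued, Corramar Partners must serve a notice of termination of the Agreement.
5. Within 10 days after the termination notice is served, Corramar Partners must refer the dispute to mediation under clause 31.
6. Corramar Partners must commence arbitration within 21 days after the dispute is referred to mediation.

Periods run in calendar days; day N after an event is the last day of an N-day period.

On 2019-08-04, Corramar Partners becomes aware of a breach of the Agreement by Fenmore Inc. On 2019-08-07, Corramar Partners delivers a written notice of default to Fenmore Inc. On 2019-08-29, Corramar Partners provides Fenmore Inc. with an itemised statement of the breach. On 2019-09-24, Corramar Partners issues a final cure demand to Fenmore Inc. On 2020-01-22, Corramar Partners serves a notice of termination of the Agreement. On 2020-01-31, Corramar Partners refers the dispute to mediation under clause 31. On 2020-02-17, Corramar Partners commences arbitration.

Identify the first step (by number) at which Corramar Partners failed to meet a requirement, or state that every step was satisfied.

Step 1: 80 days after 2019-08-04 (when the breach is discovered) is 2019-10-23; 2019-08-07 is within that limit.
Step 2: the window is 24–64 days after 2019-08-04 (when the breach is discovered), so 2019-08-28 through 2019-10-07; done 2019-08-29 — within the window.
Step 3: 8 days after 2019-09-19 (end of the 21-day review period, which began when the itemised statement is provided on 2019-08-29) is 2019-09-27; done 2019-09-24 — timely.
Step 4: 85 days after 2019-10-24 (end of the 30-day response period, which began when the final cure demand is issued on 2019-09-24) is 2020-01-17; 2020-01-22 misses that deadline by 5 days.
The analysis stops there.

Step 4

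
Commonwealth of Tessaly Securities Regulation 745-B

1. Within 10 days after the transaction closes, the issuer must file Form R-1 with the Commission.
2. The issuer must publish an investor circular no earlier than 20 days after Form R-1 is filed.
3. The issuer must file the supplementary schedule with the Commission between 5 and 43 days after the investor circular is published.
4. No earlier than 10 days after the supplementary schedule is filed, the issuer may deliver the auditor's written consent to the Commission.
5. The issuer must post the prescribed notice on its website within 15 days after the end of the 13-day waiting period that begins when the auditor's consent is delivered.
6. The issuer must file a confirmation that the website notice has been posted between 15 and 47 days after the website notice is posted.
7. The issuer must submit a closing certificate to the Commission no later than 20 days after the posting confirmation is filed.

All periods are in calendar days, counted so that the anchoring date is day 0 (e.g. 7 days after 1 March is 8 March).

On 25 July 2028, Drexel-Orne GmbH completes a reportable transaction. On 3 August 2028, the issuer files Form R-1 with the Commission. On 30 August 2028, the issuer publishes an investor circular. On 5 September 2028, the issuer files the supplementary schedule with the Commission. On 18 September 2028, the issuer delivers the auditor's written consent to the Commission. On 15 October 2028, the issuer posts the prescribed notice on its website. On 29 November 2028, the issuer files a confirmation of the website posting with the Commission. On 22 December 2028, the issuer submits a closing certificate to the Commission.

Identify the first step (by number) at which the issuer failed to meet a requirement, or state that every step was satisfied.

Step 7

Step 1 — counting 10 days from 25 July 2028 (when the transaction closes) gives a deadline of 4 August 2028; completed 3 August 2028, before the deadline.
Step 2 — must wait 20 days from 3 August 2028 (when Form R-1 is filed), so not before 23 August 2028; 30 August 2028 is on or after that date.
Step 3 — 5 and 43 days from 30 August 2028 (when the investor circular is published) are 4 September 2028 and 12 October 2028 respectively; 5 September 2028 falls inside that range.
Step 4 — must wait 10 days from 5 September 2028 (when the supplementary schedule is filed), so not before 15 September 2028; done 18 September 2028, after the minimum wait.
Step 5 — counting 15 days from 1 October 2028 (end of the 13-day waiting period, which began when the auditor's consent is delivered on 18 September 2028) gives a deadline of 16 October 2028; 15 October 2028 is within that limit.
Step 6 — 15 and 47 days from 15 October 2028 (when the website notice is posted) are 30 October 2028 and 1 December 2028 respectively; 29 November 2028 falls inside that range.
Step 7 — counting 20 days from 29 November 2028 (when the posting confirmation is filed) gives a deadline of 19 December 2028; 22 December 2028 misses that deadline by 3 days.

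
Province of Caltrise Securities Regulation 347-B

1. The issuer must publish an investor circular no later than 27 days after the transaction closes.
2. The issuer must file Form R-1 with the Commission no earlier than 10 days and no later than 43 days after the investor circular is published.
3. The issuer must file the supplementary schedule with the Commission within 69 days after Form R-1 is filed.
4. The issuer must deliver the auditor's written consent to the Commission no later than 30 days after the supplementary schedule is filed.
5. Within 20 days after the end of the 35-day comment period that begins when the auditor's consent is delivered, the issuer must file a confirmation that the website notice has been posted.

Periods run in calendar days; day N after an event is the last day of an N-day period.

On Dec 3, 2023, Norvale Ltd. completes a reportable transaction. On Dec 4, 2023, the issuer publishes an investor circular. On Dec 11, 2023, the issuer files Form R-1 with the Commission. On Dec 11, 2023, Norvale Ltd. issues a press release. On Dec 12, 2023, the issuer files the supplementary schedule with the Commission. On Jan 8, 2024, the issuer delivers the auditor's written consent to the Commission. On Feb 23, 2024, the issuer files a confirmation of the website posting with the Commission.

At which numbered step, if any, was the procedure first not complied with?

(1) due by Dec 3, 2023 + 27 days = Dec 30, 2023; Dec 4, 2023 is within that limit.
(2) the permitted window runs from Dec 4, 2023 + 10 = Dec 14, 2023 to Dec 4, 2023 + 43 = Jan 16, 2024; done Dec 11, 2023 — 3 days before the window opened.
The procedure was therefore not followed at step 2.

Step 2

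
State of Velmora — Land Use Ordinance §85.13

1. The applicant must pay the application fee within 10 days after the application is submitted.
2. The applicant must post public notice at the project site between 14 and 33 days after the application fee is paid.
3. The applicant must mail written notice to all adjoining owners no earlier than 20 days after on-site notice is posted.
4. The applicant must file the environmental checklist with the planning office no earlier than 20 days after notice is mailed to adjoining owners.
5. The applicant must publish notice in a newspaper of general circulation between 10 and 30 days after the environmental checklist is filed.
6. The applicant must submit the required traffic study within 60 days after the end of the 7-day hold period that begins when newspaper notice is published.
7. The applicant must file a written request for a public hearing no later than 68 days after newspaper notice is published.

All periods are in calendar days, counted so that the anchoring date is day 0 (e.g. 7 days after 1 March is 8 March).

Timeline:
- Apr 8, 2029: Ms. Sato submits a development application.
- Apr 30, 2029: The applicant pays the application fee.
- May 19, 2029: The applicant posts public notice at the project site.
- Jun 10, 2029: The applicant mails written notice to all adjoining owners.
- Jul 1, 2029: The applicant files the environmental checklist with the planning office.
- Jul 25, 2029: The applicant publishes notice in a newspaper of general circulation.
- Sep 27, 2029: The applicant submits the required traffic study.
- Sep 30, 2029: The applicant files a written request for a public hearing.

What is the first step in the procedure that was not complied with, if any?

Step 1

Step 1: 10 days after Apr 8, 2029 (when the application is submitted) is Apr 18, 2029; not done until Apr 30, 2029, 12 days after the deadline.
Later steps need not be reached.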